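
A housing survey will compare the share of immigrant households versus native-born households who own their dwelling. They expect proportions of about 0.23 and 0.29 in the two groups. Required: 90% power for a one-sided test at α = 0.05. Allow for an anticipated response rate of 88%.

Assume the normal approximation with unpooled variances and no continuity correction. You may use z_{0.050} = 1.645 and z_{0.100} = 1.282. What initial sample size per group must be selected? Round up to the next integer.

n = (z_α + z_β)² · [p₁(1−p₁) + p₂(1−p₂)] / (p₁ − p₂)²
  = (1.645 + 1.282)² · (0.23·0.77 + 0.29·0.71) / (-0.06)²
  = (2.927)² · (0.1771 + 0.2059) / 0.0036
  = 8.5673 · 0.3830 / 0.0036
  = 911.47
Adjust for 88% response: 911.47 / 0.88 = 1035.76.
Round up → n = 1036 per group.

n = 1036 per group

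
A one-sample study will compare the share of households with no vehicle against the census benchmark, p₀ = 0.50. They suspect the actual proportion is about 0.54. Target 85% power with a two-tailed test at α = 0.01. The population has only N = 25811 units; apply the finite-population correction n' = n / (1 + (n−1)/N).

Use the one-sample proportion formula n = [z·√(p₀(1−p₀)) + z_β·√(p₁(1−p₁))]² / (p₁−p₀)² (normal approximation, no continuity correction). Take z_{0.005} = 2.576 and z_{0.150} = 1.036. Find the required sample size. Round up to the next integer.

n = 1887

n = [z_{α/2}·√(p₀q₀) + z_β·√(p₁q₁)]² / (p₁ − p₀)²
  = [2.576·√(0.50·0.50) + 1.036·√(0.54·0.46)]² / (0.04)²
  = [2.576·0.5000 + 1.036·0.4984]² / 0.0016
  = [1.8043]² / 0.0016
  = 2034.78
Finite-population correction (N = 25811): 2034.78 / (1 + (2034.78 − 1)/25811) = 1886.16.
Round up → n = 1887.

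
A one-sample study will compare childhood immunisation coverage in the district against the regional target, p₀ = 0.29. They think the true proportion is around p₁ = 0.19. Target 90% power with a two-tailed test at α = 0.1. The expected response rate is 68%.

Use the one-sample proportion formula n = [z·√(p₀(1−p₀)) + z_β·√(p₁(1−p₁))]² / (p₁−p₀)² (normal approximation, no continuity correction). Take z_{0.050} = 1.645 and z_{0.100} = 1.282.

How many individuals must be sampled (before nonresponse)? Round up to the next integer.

n = 230

n = [z_{α/2}·√(p₀q₀) + z_β·√(p₁q₁)]² / (p₁ − p₀)²
  = [1.645·√(0.29·0.71) + 1.282·√(0.19·0.81)]² / (-0.10)²
  = [1.645·0.4538 + 1.282·0.3923]² / 0.0100
  = [1.2494]² / 0.0100
  = 156.09
Adjust for 68% response: 156.09 / 0.68 = 229.55.
Round up → n = 230.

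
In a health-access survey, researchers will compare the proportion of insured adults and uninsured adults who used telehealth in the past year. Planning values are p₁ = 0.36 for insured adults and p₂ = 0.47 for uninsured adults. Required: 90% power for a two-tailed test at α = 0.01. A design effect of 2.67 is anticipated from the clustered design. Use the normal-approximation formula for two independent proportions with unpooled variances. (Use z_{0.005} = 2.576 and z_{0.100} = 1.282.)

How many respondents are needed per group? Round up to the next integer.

n = 1575 per group

n = (z_{α/2} + z_β)² · [p₁(1−p₁) + p₂(1−p₂)] / (p₁ − p₂)²
  = (2.576 + 1.282)² · (0.36·0.64 + 0.47·0.53) / (-0.11)²
  = (3.858)² · (0.2304 + 0.2491) / 0.0121
  = 14.8842 · 0.4795 / 0.0121
  = 589.83
Design effect: 2.67 × 589.83 = 1574.85.
Round up → n = 1575 per group.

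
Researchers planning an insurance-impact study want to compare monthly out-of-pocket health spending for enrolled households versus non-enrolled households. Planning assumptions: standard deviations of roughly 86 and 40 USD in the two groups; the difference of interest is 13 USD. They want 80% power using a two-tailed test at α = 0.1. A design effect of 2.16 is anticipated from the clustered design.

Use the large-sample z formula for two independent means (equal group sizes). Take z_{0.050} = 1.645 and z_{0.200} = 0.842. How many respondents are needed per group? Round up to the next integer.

n = 712 per group

n = (z_{α/2} + z_β)² · (σ₁² + σ₂²) / δ²
  = (1.645 + 0.842)² · (86² + 40² = 8996) / 13²
  = 6.1852 · 8996 / 169
  = 329.24
Design effect: 2.16 × 329.24 = 711.16.
Round up → n = 712 per group.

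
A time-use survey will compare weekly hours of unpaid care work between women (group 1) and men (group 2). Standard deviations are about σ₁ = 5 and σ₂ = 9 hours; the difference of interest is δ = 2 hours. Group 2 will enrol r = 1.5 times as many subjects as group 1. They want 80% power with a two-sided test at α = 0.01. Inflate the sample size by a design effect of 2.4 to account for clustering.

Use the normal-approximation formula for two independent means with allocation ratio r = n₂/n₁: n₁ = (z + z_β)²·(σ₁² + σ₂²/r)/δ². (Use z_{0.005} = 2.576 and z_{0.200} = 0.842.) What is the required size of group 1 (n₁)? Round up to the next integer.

n₁ = (z_{α/2} + z_β)² · (σ₁² + σ₂²/r) / δ²
   = (2.576 + 0.842)² · (5² + 9²/1.5) / 2²
   = 11.6827 · (25 + 54) / 4
   = 11.6827 · 79 / 4
   = 230.73
Design effect: 2.4 × 230.73 = 553.76.
Round up → n₁ = 554; n₂ = r·n₁ = 1.5 × 554 = 831.

n₁ = 554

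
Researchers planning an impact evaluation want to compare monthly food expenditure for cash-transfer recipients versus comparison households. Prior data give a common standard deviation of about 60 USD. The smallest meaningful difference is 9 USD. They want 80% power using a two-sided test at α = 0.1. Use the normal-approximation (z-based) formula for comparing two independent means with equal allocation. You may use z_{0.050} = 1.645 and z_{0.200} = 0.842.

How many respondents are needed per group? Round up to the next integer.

n = (z_{α/2} + z_β)² · (σ₁² + σ₂²) / δ²
  = (1.645 + 0.842)² · (2·60² = 7200) / 9²
  = 6.1852 · 7200 / 81
  = 549.79
Round up → n = 550 per group.

n = 550 per group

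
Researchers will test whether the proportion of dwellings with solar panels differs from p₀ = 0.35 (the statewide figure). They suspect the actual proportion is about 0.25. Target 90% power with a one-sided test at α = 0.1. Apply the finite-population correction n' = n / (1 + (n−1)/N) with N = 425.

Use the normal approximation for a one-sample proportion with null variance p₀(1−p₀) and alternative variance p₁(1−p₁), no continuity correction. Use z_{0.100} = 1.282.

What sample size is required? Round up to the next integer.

n = 104

n = [z_α·√(p₀q₀) + z_β·√(p₁q₁)]² / (p₁ − p₀)²
  = [1.282·√(0.35·0.65) + 1.282·√(0.25·0.75)]² / (-0.10)²
  = [1.282·0.4770 + 1.282·0.4330]² / 0.0100
  = [1.1666]² / 0.0100
  = 136.09
Finite-population correction (N = 425): 136.09 / (1 + (136.09 − 1)/425) = 103.27.
Round up → n = 104.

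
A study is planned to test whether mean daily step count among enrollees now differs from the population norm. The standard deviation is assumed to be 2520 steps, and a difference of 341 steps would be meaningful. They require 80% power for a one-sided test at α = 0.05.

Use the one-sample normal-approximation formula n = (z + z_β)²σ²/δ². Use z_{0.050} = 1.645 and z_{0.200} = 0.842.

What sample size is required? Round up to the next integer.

n = (z_α + z_β)² · σ² / δ²
  = (1.645 + 0.842)² · 2520² / 341²
  = 6.1852 · 6350400 / 116281
  = 337.79
Round up → n = 338.

n = 338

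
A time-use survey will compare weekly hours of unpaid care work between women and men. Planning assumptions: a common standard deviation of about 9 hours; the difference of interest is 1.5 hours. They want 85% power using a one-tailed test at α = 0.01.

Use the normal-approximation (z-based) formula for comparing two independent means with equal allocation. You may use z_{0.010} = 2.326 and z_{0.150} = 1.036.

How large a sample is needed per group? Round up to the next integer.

n = 814 per group

n = (z_α + z_β)² · (σ₁² + σ₂²) / δ²
  = (2.326 + 1.036)² · (2·9² = 162) / 1.5²
  = 11.3030 · 162 / 2.25
  = 813.82
Round up → n = 814 per group.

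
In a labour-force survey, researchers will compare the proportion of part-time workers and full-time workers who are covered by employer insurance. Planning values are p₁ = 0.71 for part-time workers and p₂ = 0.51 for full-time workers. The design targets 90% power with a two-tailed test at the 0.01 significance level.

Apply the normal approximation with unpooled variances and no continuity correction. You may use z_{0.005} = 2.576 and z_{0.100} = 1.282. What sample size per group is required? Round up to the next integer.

n = (z_{α/2} + z_β)² · [p₁(1−p₁) + p₂(1−p₂)] / (p₁ − p₂)²
  = (2.576 + 1.282)² · (0.71·0.29 + 0.51·0.49) / (0.20)²
  = (3.858)² · (0.2059 + 0.2499) / 0.0400
  = 14.8842 · 0.4558 / 0.0400
  = 169.61
Round up → n = 170 per group.

n = 170 per group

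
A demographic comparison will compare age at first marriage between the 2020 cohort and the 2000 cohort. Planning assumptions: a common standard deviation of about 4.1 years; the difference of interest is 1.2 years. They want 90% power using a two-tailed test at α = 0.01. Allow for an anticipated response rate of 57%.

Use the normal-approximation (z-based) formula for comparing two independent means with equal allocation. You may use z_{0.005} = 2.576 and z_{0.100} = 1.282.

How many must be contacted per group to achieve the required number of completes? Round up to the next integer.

n = (z_{α/2} + z_β)² · (σ₁² + σ₂²) / δ²
  = (2.576 + 1.282)² · (2·4.1² = 33.62) / 1.2²
  = 14.8842 · 33.62 / 1.44
  = 347.50
Adjust for 57% response: 347.50 / 0.57 = 609.66.
Round up → n = 610 per group.

n = 610 per group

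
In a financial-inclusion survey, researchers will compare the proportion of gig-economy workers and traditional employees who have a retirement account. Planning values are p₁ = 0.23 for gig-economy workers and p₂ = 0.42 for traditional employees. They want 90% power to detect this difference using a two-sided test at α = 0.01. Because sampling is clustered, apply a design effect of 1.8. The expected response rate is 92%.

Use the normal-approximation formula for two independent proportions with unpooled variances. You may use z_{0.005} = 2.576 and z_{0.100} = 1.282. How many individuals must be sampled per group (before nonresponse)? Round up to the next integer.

n = (z_{α/2} + z_β)² · [p₁(1−p₁) + p₂(1−p₂)] / (p₁ − p₂)²
  = (2.576 + 1.282)² · (0.23·0.77 + 0.42·0.58) / (-0.19)²
  = (3.858)² · (0.1771 + 0.2436) / 0.0361
  = 14.8842 · 0.4207 / 0.0361
  = 173.46
Design effect: 1.8 × 173.46 = 312.22.
Adjust for 92% response: 312.22 / 0.92 = 339.37.
Round up → n = 340 per group.

n = 340 per group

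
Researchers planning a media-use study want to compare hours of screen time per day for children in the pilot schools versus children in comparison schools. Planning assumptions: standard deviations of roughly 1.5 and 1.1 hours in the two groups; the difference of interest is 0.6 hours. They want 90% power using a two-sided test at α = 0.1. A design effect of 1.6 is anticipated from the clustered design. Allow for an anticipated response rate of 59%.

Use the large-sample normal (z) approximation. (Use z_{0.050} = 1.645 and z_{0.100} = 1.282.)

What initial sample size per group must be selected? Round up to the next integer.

n = (z_{α/2} + z_β)² · (σ₁² + σ₂²) / δ²
  = (1.645 + 1.282)² · (1.5² + 1.1² = 3.46) / 0.6²
  = 8.5673 · 3.46 / 0.36
  = 82.34
Design effect: 1.6 × 82.34 = 131.75.
Adjust for 59% response: 131.75 / 0.59 = 223.30.
Round up → n = 224 per group.

n = 224 per group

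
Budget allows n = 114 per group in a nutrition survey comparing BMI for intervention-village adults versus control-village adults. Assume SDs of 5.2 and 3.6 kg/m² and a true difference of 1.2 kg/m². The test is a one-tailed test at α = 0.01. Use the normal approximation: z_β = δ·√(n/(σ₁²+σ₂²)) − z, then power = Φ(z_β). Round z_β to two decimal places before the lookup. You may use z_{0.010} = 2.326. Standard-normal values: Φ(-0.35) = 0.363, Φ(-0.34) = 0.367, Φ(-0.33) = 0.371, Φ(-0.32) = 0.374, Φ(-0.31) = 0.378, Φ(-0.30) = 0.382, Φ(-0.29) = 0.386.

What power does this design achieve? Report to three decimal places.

Power ≈ 0.382

z_β = δ·√(n/(σ₁²+σ₂²)) − z_α
    = 1.2 · √(114/40) − 2.326
    = 1.2 · 1.68819 − 2.326
    = 2.0258 − 2.326 = -0.3002 → -0.30
Power = Φ(-0.30) = 0.382.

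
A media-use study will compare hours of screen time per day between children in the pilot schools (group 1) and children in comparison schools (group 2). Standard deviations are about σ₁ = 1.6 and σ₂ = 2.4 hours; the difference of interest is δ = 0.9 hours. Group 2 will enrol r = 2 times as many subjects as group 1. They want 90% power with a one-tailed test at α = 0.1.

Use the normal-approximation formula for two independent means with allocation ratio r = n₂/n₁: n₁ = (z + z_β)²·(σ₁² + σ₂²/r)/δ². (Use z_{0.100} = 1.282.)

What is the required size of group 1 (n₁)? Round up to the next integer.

n₁ = (z_α + z_β)² · (σ₁² + σ₂²/r) / δ²
   = (1.282 + 1.282)² · (1.6² + 2.4²/2) / 0.9²
   = 6.5741 · (2.56 + 2.88) / 0.81
   = 6.5741 · 5.44 / 0.81
   = 44.15
Round up → n₁ = 45; n₂ = r·n₁ = 2 × 45 = 90.

n₁ = 45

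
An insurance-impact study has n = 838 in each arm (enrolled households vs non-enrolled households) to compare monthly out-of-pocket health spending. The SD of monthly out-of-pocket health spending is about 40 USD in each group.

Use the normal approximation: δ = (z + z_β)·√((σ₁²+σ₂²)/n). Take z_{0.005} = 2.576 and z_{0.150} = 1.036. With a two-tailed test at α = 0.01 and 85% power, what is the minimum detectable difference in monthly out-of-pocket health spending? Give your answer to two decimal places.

δ = (z_{α/2} + z_β) · √((σ₁²+σ₂²)/n)
  = (2.576 + 1.036) · √(3200/838)
  = 3.612 · √3.8186
  = 3.612 · 1.9541
  = 7.0583

Minimum detectable difference ≈ 7.06 USD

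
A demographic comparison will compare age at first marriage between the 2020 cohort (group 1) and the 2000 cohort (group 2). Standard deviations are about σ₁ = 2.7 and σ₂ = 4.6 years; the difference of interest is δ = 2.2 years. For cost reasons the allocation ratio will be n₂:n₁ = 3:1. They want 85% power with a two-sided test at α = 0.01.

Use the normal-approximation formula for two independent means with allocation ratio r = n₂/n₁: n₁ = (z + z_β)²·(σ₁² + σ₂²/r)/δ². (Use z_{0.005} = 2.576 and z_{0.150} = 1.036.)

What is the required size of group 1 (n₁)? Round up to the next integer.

n₁ = (z_{α/2} + z_β)² · (σ₁² + σ₂²/r) / δ²
   = (2.576 + 1.036)² · (2.7² + 4.6²/3) / 2.2²
   = 13.0465 · (7.29 + 7.0533) / 4.84
   = 13.0465 · 14.3433 / 4.84
   = 38.66
Round up → n₁ = 39; n₂ = r·n₁ = 3 × 39 = 117.

n₁ = 39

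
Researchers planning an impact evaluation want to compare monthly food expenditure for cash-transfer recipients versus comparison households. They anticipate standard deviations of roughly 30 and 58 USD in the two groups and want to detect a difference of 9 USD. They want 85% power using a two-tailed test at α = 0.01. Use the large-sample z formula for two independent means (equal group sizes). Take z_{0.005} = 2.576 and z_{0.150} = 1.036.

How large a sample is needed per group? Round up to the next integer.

n = 687 per group

n = (z_{α/2} + z_β)² · (σ₁² + σ₂²) / δ²
  = (2.576 + 1.036)² · (30² + 58² = 4264) / 9²
  = 13.0465 · 4264 / 81
  = 686.80
Round up → n = 687 per group.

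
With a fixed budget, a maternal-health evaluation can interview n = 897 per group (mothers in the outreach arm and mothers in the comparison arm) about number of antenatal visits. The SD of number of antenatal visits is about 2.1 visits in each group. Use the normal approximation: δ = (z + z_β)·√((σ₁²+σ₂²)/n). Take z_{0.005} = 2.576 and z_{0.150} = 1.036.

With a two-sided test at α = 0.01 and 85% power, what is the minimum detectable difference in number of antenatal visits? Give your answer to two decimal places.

Minimum detectable difference ≈ 0.36 visits

δ = (z_{α/2} + z_β) · √((σ₁²+σ₂²)/n)
  = (2.576 + 1.036) · √(8.82/897)
  = 3.612 · √0.00983
  = 3.612 · 0.0992
  = 0.3582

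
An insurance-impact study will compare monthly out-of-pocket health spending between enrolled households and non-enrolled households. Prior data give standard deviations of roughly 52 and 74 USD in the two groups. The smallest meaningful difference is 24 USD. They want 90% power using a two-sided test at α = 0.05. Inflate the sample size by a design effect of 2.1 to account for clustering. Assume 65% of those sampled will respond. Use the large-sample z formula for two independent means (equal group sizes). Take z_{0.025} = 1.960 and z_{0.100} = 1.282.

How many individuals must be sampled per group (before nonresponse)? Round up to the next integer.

n = (z_{α/2} + z_β)² · (σ₁² + σ₂²) / δ²
  = (1.960 + 1.282)² · (52² + 74² = 8180) / 24²
  = 10.5106 · 8180 / 576
  = 149.26
Design effect: 2.1 × 149.26 = 313.46.
Adjust for 65% response: 313.46 / 0.65 = 482.24.
Round up → n = 483 per group.

n = 483 per group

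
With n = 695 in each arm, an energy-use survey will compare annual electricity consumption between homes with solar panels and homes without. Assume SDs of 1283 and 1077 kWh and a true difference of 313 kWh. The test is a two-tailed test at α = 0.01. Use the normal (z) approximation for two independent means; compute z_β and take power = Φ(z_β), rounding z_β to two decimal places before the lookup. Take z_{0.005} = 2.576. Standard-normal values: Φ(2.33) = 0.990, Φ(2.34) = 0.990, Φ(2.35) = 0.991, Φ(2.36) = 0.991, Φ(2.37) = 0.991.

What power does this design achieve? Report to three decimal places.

z_β = δ·√(n/(σ₁²+σ₂²)) − z_{α/2}
    = 313 · √(695/2806018) − 2.576
    = 313 · 0.01574 − 2.576
    = 4.9260 − 2.576 = 2.3500 → 2.35
Power = Φ(2.35) = 0.991.

Power ≈ 0.991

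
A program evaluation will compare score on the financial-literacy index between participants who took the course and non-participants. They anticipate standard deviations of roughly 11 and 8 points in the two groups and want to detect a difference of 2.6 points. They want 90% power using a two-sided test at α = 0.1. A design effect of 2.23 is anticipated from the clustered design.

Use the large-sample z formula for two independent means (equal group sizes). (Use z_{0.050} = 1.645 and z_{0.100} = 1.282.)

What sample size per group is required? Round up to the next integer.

n = (z_{α/2} + z_β)² · (σ₁² + σ₂²) / δ²
  = (1.645 + 1.282)² · (11² + 8² = 185) / 2.6²
  = 8.5673 · 185 / 6.76
  = 234.46
Design effect: 2.23 × 234.46 = 522.85.
Round up → n = 523 per group.

n = 523 per group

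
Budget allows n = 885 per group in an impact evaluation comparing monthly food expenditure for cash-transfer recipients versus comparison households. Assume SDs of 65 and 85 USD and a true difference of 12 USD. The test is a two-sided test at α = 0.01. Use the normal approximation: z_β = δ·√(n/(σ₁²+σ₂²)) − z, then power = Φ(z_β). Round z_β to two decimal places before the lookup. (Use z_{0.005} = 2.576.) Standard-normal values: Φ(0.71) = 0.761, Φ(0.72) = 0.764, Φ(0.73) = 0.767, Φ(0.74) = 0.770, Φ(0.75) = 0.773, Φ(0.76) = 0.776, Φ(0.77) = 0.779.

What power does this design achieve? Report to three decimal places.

z_β = δ·√(n/(σ₁²+σ₂²)) − z_{α/2}
    = 12 · √(885/11450) − 2.576
    = 12 · 0.27802 − 2.576
    = 3.3362 − 2.576 = 0.7602 → 0.76
Power = Φ(0.76) = 0.776.

Power ≈ 0.776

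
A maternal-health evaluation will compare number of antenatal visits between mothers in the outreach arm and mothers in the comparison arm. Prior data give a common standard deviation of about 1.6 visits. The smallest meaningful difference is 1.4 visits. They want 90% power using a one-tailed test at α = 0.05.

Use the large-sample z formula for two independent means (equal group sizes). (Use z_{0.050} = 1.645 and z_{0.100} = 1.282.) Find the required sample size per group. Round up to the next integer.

n = (z_α + z_β)² · (σ₁² + σ₂²) / δ²
  = (1.645 + 1.282)² · (2·1.6² = 5.12) / 1.4²
  = 8.5673 · 5.12 / 1.96
  = 22.38
Round up → n = 23 per group.

n = 23 per group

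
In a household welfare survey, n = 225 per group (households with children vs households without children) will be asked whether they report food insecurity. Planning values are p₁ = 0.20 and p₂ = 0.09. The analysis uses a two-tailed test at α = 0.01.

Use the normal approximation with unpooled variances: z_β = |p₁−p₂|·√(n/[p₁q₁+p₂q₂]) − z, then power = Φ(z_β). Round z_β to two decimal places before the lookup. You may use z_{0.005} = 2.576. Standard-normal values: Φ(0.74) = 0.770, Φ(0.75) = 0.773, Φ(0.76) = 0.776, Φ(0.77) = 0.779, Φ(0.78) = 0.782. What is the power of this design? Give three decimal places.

Power ≈ 0.782

z_β = |p₁−p₂|·√(n/[p₁q₁+p₂q₂]) − z_{α/2}
    = 0.11 · √(225/0.2419) − 2.576
    = 0.11 · 30.4981 − 2.576
    = 3.3548 − 2.576 = 0.7788 → 0.78
Power = Φ(0.78) = 0.782.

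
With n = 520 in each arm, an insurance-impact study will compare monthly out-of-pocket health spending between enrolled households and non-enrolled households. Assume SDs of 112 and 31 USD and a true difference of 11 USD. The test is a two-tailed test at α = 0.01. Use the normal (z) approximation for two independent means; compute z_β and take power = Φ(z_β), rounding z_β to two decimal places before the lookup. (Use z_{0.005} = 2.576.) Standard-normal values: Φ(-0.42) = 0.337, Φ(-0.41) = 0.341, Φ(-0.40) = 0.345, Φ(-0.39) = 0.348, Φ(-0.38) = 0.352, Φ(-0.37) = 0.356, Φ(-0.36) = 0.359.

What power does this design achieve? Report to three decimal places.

z_β = δ·√(n/(σ₁²+σ₂²)) − z_{α/2}
    = 11 · √(520/13505) − 2.576
    = 11 · 0.19623 − 2.576
    = 2.1585 − 2.576 = -0.4175 → -0.42
Power = Φ(-0.42) = 0.337.

Power ≈ 0.337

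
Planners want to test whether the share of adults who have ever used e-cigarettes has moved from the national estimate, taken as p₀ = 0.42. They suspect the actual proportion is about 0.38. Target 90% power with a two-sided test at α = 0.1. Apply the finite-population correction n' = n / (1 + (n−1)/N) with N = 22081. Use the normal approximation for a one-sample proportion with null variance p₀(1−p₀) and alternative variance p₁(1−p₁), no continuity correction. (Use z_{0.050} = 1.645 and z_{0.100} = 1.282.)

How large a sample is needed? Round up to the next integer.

n = 1215

n = [z_{α/2}·√(p₀q₀) + z_β·√(p₁q₁)]² / (p₁ − p₀)²
  = [1.645·√(0.42·0.58) + 1.282·√(0.38·0.62)]² / (-0.04)²
  = [1.645·0.4936 + 1.282·0.4854]² / 0.0016
  = [1.4342]² / 0.0016
  = 1285.53
Finite-population correction (N = 22081): 1285.53 / (1 + (1285.53 − 1)/22081) = 1214.85.
Round up → n = 1215.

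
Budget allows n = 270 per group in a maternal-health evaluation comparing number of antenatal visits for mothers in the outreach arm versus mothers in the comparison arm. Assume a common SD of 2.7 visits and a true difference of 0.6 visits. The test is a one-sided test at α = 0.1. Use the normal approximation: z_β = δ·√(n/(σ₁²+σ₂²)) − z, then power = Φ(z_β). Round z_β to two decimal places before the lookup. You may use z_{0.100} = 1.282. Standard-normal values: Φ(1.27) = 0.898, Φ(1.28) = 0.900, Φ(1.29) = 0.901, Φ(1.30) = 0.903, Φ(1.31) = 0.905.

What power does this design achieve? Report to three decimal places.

z_β = δ·√(n/(σ₁²+σ₂²)) − z_α
    = 0.6 · √(270/14.58) − 1.282
    = 0.6 · 4.30331 − 1.282
    = 2.5820 − 1.282 = 1.3000 → 1.30
Power = Φ(1.30) = 0.903.

Power ≈ 0.903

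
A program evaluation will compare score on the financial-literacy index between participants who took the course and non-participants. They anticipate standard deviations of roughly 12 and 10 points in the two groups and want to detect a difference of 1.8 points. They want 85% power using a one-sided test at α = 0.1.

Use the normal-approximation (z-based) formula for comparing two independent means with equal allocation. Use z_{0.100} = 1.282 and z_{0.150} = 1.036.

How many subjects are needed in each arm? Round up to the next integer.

n = 405 per group

n = (z_α + z_β)² · (σ₁² + σ₂²) / δ²
  = (1.282 + 1.036)² · (12² + 10² = 244) / 1.8²
  = 5.3731 · 244 / 3.24
  = 404.64
Round up → n = 405 per group.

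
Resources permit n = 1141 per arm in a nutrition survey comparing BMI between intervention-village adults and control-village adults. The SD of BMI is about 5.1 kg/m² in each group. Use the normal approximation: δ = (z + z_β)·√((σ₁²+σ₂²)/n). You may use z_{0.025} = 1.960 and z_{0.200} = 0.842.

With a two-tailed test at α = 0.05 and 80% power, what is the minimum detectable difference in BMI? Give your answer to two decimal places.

δ = (z_{α/2} + z_β) · √((σ₁²+σ₂²)/n)
  = (1.960 + 0.842) · √(52.02/1141)
  = 2.802 · √0.04559
  = 2.802 · 0.2135
  = 0.5983

Minimum detectable difference ≈ 0.60 kg/m²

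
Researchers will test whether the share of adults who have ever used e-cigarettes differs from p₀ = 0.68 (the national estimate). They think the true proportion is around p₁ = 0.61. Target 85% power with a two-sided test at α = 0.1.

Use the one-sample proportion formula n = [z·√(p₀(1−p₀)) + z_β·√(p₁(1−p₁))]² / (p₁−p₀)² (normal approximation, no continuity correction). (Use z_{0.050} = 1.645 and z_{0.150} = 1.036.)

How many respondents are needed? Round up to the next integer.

n = [z_{α/2}·√(p₀q₀) + z_β·√(p₁q₁)]² / (p₁ − p₀)²
  = [1.645·√(0.68·0.32) + 1.036·√(0.61·0.39)]² / (-0.07)²
  = [1.645·0.4665 + 1.036·0.4877]² / 0.0049
  = [1.2727]² / 0.0049
  = 330.54
Round up → n = 331.

n = 331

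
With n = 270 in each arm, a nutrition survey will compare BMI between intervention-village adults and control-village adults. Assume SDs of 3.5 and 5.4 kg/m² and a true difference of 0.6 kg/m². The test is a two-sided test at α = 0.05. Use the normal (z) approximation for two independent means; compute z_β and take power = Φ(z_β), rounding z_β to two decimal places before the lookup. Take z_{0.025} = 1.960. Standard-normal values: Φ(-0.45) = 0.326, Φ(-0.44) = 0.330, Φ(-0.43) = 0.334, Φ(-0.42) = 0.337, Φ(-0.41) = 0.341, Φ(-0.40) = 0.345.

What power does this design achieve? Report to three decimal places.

z_β = δ·√(n/(σ₁²+σ₂²)) − z_{α/2}
    = 0.6 · √(270/41.41) − 1.960
    = 0.6 · 2.55346 − 1.960
    = 1.5321 − 1.960 = -0.4279 → -0.43
Power = Φ(-0.43) = 0.334.

Power ≈ 0.334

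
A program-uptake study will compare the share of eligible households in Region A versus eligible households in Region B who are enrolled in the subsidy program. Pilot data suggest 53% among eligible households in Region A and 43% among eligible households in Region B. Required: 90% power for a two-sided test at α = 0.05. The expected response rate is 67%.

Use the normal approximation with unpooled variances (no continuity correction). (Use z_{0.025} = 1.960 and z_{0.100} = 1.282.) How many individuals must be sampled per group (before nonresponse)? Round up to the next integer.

n = (z_{α/2} + z_β)² · [p₁(1−p₁) + p₂(1−p₂)] / (p₁ − p₂)²
  = (1.960 + 1.282)² · (0.53·0.47 + 0.43·0.57) / (0.10)²
  = (3.242)² · (0.2491 + 0.2451) / 0.0100
  = 10.5106 · 0.4942 / 0.0100
  = 519.43
Adjust for 67% response: 519.43 / 0.67 = 775.27.
Round up → n = 776 per group.

n = 776 per group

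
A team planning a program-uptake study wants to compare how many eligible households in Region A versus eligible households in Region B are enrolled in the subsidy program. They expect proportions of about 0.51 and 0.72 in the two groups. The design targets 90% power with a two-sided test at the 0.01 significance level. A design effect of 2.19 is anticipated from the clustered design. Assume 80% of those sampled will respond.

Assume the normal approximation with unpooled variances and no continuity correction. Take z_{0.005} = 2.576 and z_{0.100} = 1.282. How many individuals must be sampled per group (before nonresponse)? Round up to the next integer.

n = (z_{α/2} + z_β)² · [p₁(1−p₁) + p₂(1−p₂)] / (p₁ − p₂)²
  = (2.576 + 1.282)² · (0.51·0.49 + 0.72·0.28) / (-0.21)²
  = (3.858)² · (0.2499 + 0.2016) / 0.0441
  = 14.8842 · 0.4515 / 0.0441
  = 152.39
Design effect: 2.19 × 152.39 = 333.72.
Adjust for 80% response: 333.72 / 0.80 = 417.16.
Round up → n = 418 per group.

n = 418 per group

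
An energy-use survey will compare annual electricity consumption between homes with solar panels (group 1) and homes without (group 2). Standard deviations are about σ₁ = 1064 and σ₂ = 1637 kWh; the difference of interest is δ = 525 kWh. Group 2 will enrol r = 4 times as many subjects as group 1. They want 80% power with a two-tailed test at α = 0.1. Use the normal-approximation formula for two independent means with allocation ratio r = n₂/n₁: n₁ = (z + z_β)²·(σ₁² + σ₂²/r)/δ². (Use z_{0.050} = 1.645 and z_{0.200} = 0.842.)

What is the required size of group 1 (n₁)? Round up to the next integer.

n₁ = 41

n₁ = (z_{α/2} + z_β)² · (σ₁² + σ₂²/r) / δ²
   = (1.645 + 0.842)² · (1064² + 1637²/4) / 525²
   = 6.1852 · (1132096 + 669942.2) / 275625
   = 6.1852 · 1802038.2 / 275625
   = 40.44
Round up → n₁ = 41; n₂ = r·n₁ = 4 × 41 = 164.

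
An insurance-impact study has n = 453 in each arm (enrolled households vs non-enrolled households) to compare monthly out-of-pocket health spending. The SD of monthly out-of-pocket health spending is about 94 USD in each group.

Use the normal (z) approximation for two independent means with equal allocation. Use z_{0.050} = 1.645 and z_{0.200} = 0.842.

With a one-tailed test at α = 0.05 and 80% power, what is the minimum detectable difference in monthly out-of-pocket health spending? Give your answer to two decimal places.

Minimum detectable difference ≈ 15.53 USD

δ = (z_α + z_β) · √((σ₁²+σ₂²)/n)
  = (1.645 + 0.842) · √(17672/453)
  = 2.487 · √39.011
  = 2.487 · 6.2459
  = 15.5335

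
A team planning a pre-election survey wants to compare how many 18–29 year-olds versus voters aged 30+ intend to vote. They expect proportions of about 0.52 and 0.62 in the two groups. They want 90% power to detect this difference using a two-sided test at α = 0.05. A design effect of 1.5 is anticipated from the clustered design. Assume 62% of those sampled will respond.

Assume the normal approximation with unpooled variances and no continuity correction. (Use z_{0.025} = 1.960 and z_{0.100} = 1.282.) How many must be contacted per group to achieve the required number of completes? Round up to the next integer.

n = 1234 per group

n = (z_{α/2} + z_β)² · [p₁(1−p₁) + p₂(1−p₂)] / (p₁ − p₂)²
  = (1.960 + 1.282)² · (0.52·0.48 + 0.62·0.38) / (-0.10)²
  = (3.242)² · (0.2496 + 0.2356) / 0.0100
  = 10.5106 · 0.4852 / 0.0100
  = 509.97
Design effect: 1.5 × 509.97 = 764.96.
Adjust for 62% response: 764.96 / 0.62 = 1233.80.
Round up → n = 1234 per group.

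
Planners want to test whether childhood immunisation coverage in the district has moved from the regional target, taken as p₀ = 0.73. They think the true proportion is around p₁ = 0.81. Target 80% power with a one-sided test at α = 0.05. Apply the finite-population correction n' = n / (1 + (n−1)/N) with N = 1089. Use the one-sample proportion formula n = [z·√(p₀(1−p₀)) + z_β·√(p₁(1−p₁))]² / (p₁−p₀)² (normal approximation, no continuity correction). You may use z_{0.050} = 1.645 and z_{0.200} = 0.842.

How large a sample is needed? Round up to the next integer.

n = [z_α·√(p₀q₀) + z_β·√(p₁q₁)]² / (p₁ − p₀)²
  = [1.645·√(0.73·0.27) + 0.842·√(0.81·0.19)]² / (0.08)²
  = [1.645·0.4440 + 0.842·0.3923]² / 0.0064
  = [1.0606]² / 0.0064
  = 175.77
Finite-population correction (N = 1089): 175.77 / (1 + (175.77 − 1)/1089) = 151.46.
Round up → n = 152.

n = 152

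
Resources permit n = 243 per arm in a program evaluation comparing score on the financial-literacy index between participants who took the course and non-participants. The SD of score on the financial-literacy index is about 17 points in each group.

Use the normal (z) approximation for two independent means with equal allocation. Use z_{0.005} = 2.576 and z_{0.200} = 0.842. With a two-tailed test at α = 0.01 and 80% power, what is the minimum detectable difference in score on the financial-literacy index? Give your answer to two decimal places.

Minimum detectable difference ≈ 5.27 points

δ = (z_{α/2} + z_β) · √((σ₁²+σ₂²)/n)
  = (2.576 + 0.842) · √(578/243)
  = 3.418 · √2.3786
  = 3.418 · 1.5423
  = 5.2715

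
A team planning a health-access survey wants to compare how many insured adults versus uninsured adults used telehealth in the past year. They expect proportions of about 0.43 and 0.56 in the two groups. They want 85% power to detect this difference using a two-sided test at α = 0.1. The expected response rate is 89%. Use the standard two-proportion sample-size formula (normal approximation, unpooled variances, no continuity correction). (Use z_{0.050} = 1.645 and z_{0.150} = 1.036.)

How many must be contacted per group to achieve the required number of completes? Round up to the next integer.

n = 235 per group

n = (z_{α/2} + z_β)² · [p₁(1−p₁) + p₂(1−p₂)] / (p₁ − p₂)²
  = (1.645 + 1.036)² · (0.43·0.57 + 0.56·0.44) / (-0.13)²
  = (2.681)² · (0.2451 + 0.2464) / 0.0169
  = 7.1878 · 0.4915 / 0.0169
  = 209.04
Adjust for 89% response: 209.04 / 0.89 = 234.88.
Round up → n = 235 per group.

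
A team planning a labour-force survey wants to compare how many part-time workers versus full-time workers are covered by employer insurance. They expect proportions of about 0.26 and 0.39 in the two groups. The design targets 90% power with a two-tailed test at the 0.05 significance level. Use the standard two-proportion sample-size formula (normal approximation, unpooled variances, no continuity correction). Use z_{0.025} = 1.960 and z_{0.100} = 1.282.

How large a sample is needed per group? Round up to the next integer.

n = 268 per group

n = (z_{α/2} + z_β)² · [p₁(1−p₁) + p₂(1−p₂)] / (p₁ − p₂)²
  = (1.960 + 1.282)² · (0.26·0.74 + 0.39·0.61) / (-0.13)²
  = (3.242)² · (0.1924 + 0.2379) / 0.0169
  = 10.5106 · 0.4303 / 0.0169
  = 267.62
Round up → n = 268 per group.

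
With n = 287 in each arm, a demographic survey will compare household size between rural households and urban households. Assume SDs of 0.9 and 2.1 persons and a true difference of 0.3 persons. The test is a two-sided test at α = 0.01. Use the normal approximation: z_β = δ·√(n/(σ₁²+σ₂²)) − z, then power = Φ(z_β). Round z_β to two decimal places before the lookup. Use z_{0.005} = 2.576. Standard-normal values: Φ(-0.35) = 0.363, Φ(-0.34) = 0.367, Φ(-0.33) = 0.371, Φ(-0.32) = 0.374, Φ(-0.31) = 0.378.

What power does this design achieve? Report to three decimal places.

Power ≈ 0.363

z_β = δ·√(n/(σ₁²+σ₂²)) − z_{α/2}
    = 0.3 · √(287/5.22) − 2.576
    = 0.3 · 7.41491 − 2.576
    = 2.2245 − 2.576 = -0.3515 → -0.35
Power = Φ(-0.35) = 0.363.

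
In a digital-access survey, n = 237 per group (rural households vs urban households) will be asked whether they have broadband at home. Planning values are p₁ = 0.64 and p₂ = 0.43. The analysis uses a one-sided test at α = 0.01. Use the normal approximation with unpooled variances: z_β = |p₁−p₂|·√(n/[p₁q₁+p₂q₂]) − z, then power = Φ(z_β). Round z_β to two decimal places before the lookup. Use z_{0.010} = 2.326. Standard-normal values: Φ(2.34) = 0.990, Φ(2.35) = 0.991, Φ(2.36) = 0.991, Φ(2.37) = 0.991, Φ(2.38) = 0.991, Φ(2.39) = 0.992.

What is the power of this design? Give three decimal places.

z_β = |p₁−p₂|·√(n/[p₁q₁+p₂q₂]) − z_α
    = 0.21 · √(237/0.4755) − 2.326
    = 0.21 · 22.3254 − 2.326
    = 4.6883 − 2.326 = 2.3623 → 2.36
Power = Φ(2.36) = 0.991.

Power ≈ 0.991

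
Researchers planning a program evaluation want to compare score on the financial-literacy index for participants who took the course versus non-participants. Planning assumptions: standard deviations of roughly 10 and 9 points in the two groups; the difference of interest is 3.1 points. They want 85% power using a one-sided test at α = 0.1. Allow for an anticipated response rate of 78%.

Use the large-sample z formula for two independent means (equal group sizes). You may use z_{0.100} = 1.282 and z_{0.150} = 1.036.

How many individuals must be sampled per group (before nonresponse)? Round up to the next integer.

n = (z_α + z_β)² · (σ₁² + σ₂²) / δ²
  = (1.282 + 1.036)² · (10² + 9² = 181) / 3.1²
  = 5.3731 · 181 / 9.61
  = 101.20
Adjust for 78% response: 101.20 / 0.78 = 129.74.
Round up → n = 130 per group.

n = 130 per group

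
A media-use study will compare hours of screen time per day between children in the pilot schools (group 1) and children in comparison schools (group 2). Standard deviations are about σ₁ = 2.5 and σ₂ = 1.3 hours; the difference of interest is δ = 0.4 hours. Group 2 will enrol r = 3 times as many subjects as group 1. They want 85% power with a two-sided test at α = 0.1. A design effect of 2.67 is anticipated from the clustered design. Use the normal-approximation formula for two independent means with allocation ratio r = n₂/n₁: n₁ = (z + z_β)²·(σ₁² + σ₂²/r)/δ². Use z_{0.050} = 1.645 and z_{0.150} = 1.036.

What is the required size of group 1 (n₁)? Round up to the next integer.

n₁ = 818

n₁ = (z_{α/2} + z_β)² · (σ₁² + σ₂²/r) / δ²
   = (1.645 + 1.036)² · (2.5² + 1.3²/3) / 0.4²
   = 7.1878 · (6.25 + 0.56333) / 0.16
   = 7.1878 · 6.8133 / 0.16
   = 306.08
Design effect: 2.67 × 306.08 = 817.23.
Round up → n₁ = 818; n₂ = r·n₁ = 3 × 818 = 2454.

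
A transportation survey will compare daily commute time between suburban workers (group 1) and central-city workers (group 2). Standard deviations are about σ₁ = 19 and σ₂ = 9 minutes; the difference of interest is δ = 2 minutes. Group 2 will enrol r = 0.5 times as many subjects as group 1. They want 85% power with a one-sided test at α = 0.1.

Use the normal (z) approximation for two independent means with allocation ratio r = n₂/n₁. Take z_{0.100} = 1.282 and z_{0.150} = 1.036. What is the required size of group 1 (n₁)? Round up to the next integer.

n₁ = 703

n₁ = (z_α + z_β)² · (σ₁² + σ₂²/r) / δ²
   = (1.282 + 1.036)² · (19² + 9²/0.5) / 2²
   = 5.3731 · (361 + 162) / 4
   = 5.3731 · 523 / 4
   = 702.54
Round up → n₁ = 703; n₂ = r·n₁ = 0.5 × 703 = 352.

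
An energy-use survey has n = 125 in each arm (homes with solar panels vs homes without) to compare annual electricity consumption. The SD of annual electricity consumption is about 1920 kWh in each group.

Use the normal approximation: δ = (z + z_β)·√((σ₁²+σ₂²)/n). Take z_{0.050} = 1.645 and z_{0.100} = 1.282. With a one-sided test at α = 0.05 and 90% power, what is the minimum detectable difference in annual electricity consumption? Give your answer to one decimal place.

Minimum detectable difference ≈ 710.9 kWh

δ = (z_α + z_β) · √((σ₁²+σ₂²)/n)
  = (1.645 + 1.282) · √(7372800/125)
  = 2.927 · √58982.4
  = 2.927 · 242.8629
  = 710.8598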